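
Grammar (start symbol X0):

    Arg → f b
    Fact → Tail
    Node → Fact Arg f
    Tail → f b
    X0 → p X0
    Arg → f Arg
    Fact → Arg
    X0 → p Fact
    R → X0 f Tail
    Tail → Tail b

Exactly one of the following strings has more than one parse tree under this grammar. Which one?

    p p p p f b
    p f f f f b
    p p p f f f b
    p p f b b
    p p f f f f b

p p p p f b: 2 trees
p f f f f b: 1 tree
p p p f f f b: 1 tree
p p f b b: 1 tree
p p f f f f b: 1 tree

p p p p f b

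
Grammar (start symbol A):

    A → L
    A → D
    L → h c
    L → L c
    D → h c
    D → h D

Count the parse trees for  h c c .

1

Parse trees for h c c:
  [A [L [L h c] c]]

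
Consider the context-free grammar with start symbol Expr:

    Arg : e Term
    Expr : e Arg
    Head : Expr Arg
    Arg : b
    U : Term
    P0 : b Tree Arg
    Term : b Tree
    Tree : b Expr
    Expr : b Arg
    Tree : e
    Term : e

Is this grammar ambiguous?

Unambiguous

(Head, U, P0 are unreachable from Expr, so their rules don't affect L(Expr).) The reachable rules are right-linear with at most one rule per (nonterminal, next-terminal) pair. Each input token forces the next rule, so parsing is deterministic.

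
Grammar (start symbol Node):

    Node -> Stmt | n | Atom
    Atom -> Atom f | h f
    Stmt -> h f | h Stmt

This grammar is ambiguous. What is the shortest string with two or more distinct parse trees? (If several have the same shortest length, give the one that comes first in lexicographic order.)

h f

length 1: no string has ≥2 trees
length 2: h f has 2 parse trees

Two derivations of h f:
  Node ⇒ Stmt ⇒ h f
  Node ⇒ Atom ⇒ h f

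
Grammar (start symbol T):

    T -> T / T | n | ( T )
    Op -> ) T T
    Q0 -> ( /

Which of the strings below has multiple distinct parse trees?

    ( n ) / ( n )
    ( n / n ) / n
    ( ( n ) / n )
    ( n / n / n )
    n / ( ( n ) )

( n / n / n )

( n ) / ( n ): 1 tree
( n / n ) / n: 1 tree
( ( n ) / n ): 1 tree
( n / n / n ): 2 trees
n / ( ( n ) ): 1 tree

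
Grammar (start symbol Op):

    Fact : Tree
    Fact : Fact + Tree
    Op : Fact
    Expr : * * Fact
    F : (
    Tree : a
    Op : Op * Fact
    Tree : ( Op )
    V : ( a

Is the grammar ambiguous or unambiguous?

Unambiguous

(Expr, F, V are unreachable from Op, so their rules don't affect L(Op).) This is a standard precedence ladder (Op over Fact over Tree), with each level left-recursive on its own operator ('*' at Op, '+' at Fact). That structure is LR(1), hence unambiguous.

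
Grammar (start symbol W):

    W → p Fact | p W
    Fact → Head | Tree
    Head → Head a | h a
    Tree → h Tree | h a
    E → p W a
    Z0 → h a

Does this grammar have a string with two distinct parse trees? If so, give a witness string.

Ambiguous

Witness: p h a

Derivation 1: W ⇒ p Fact ⇒ p Head ⇒ p h a
Derivation 2: W ⇒ p Fact ⇒ p Tree ⇒ p h a

Two distinct leftmost derivations for the same string.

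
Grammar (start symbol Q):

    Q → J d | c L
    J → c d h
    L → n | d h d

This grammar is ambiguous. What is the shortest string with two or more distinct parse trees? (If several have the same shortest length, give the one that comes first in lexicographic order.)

c d h d

length 2: no string has ≥2 trees
length 4: c d h d has 2 parse trees

Two derivations of c d h d:
  Q ⇒ J d ⇒ c d h d
  Q ⇒ c L ⇒ c d h d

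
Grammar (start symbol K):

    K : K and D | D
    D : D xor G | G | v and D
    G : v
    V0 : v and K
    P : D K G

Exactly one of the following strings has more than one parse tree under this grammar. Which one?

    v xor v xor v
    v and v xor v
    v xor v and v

v and v xor v

v xor v xor v: 1 tree
v and v xor v: 3 trees
v xor v and v: 1 tree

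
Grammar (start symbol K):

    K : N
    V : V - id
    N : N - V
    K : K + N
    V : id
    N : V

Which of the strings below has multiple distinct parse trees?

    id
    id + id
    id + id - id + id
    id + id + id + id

id: 1 tree
id + id: 1 tree
id + id - id + id: 2 trees
id + id + id + id: 1 tree

id + id - id + id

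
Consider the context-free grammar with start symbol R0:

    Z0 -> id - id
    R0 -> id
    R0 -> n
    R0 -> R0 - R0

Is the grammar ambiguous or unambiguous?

Ambiguous

Witness: id - id - id

Derivation 1: R0 ⇒ R0 - R0 ⇒ id - R0 ⇒ id - R0 - R0 ⇒ id - id - R0 ⇒ id - id - id
Derivation 2: R0 ⇒ R0 - R0 ⇒ R0 - R0 - R0 ⇒ id - R0 - R0 ⇒ id - id - R0 ⇒ id - id - id

Two distinct leftmost derivations for the same string.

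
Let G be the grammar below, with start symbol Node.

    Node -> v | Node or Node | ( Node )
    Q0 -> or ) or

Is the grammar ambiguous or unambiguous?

Witness: v or v or v

Derivation 1: Node ⇒ Node or Node ⇒ v or Node ⇒ v or Node or Node ⇒ v or v or Node ⇒ v or v or v
Derivation 2: Node ⇒ Node or Node ⇒ Node or Node or Node ⇒ v or Node or Node ⇒ v or v or Node ⇒ v or v or v

Two distinct leftmost derivations for the same string.

Ambiguous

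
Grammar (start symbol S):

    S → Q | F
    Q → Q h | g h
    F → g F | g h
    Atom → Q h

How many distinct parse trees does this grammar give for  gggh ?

Parse trees for gggh:
  [S [F g [F g [F g h]]]]

1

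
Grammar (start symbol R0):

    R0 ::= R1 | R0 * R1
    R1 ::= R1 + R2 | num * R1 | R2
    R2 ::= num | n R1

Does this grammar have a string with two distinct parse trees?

Witness: num * num

Derivation 1: R0 ⇒ R1 ⇒ num * R1 ⇒ num * R2 ⇒ num * num
Derivation 2: R0 ⇒ R0 * R1 ⇒ R1 * R1 ⇒ R2 * R1 ⇒ num * R1 ⇒ num * R2 ⇒ num * num

Two distinct leftmost derivations for the same string.

Ambiguous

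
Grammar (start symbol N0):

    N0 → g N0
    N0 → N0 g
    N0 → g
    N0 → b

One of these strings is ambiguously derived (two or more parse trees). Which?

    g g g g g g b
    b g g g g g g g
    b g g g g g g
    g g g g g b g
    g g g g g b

g g g g g g b: 1 tree
b g g g g g g g: 1 tree
b g g g g g g: 1 tree
g g g g g b g: 6 trees
g g g g g b: 1 tree

g g g g g b g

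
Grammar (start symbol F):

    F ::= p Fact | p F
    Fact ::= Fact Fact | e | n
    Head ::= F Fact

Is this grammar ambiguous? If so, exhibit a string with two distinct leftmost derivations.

Ambiguous

Witness: p e e e

Derivation 1: F ⇒ p Fact ⇒ p Fact Fact ⇒ p Fact Fact Fact ⇒ p e Fact Fact ⇒ p e e Fact ⇒ p e e e
Derivation 2: F ⇒ p Fact ⇒ p Fact Fact ⇒ p e Fact ⇒ p e Fact Fact ⇒ p e e Fact ⇒ p e e e

Two distinct leftmost derivations for the same string.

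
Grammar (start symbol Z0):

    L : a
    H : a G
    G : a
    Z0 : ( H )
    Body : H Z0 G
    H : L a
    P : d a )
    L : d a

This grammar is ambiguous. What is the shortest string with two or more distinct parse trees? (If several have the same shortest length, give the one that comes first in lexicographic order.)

length 4: ( a a ) has 2 parse trees

Two derivations of ( a a ):
  Z0 ⇒ ( H ) ⇒ ( a G ) ⇒ ( a a )
  Z0 ⇒ ( H ) ⇒ ( L a ) ⇒ ( a a )

( a a )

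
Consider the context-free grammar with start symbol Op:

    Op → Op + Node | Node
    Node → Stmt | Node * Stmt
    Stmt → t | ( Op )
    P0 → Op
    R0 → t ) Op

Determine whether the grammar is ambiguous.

Unambiguous

Only Op, Node, Stmt are reachable from Op; ignoring the rest: Op → Op + Node | Node  ;  Node → Node * Stmt | Stmt  — a left-associative chain with Stmt at the bottom. Each string factors uniquely by precedence.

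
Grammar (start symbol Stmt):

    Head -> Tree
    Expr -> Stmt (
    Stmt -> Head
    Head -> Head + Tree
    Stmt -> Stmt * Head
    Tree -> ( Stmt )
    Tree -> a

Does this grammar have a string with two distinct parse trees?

Only Stmt, Head, Tree are reachable from Stmt; ignoring the rest: The grammar is stratified — Stmt handles '*' (left-recursive), Head handles '+', Tree atoms. Each operator has a fixed associativity and precedence level, so every string has one parse.

Unambiguous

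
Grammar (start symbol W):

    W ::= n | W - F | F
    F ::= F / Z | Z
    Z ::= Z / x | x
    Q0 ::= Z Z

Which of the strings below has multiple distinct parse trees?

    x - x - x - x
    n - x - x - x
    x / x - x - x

x - x - x - x: 1 tree
n - x - x - x: 1 tree
x / x - x - x: 2 trees

x / x - x - x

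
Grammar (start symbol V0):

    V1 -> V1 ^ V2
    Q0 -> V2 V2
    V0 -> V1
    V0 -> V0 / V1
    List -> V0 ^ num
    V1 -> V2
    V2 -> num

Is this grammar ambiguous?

Unambiguous

Only V0, V1, V2 are reachable from V0; ignoring the rest: V0 → V0 / V1 | V1  ;  V1 → V1 ^ V2 | V2  — a left-associative chain with V2 at the bottom. Each string factors uniquely by precedence.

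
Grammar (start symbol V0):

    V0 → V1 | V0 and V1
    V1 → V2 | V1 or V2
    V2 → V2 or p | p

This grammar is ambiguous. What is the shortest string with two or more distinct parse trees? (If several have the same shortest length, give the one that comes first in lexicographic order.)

p or p

length 1: no string has ≥2 trees
length 3: p or p has 2 parse trees

Two derivations of p or p:
  V0 ⇒ V1 ⇒ V2 ⇒ V2 or p ⇒ p or p
  V0 ⇒ V1 ⇒ V1 or V2 ⇒ V2 or V2 ⇒ p or V2 ⇒ p or p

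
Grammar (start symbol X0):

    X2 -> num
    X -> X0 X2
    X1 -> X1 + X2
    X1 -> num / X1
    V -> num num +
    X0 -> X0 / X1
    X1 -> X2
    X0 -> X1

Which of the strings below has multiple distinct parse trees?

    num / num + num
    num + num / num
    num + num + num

num / num + num

num / num + num: 3 trees
num + num / num: 1 tree
num + num + num: 1 tree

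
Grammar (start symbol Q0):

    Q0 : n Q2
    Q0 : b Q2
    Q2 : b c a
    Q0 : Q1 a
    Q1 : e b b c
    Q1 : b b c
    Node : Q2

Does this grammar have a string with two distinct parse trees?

Witness: b b c a

Derivation 1: Q0 ⇒ b Q2 ⇒ b b c a
Derivation 2: Q0 ⇒ Q1 a ⇒ b b c a

Two distinct leftmost derivations for the same string.

Ambiguous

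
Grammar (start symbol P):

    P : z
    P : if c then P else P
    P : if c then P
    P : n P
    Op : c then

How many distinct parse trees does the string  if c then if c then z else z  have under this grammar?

Parse trees for if c then if c then z else z:
  [P if c then [P if c then [P z]] else [P z]]
  [P if c then [P if c then [P z] else [P z]]]

2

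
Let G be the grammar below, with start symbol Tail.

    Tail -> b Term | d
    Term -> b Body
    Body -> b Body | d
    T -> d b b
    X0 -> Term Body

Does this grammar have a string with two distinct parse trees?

Only Tail, Term, Body are reachable from Tail; ignoring the rest: Restricted to the reachable nonterminals, every rule has the form A → t or A → t B, and no two rules for the same A share a first terminal. The grammar encodes a DFA — one run per string.

Unambiguous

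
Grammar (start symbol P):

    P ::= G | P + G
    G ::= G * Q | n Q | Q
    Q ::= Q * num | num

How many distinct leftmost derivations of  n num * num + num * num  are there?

Parse trees for n num * num + num * num:
  [P [P [G [G n [Q num]] * [Q num]]] + [G [G [Q num]] * [Q num]]]
  [P [P [G [G n [Q num]] * [Q num]]] + [G [Q [Q num] * num]]]
  [P [P [G n [Q [Q num] * num]]] + [G [G [Q num]] * [Q num]]]
  [P [P [G n [Q [Q num] * num]]] + [G [Q [Q num] * num]]]

4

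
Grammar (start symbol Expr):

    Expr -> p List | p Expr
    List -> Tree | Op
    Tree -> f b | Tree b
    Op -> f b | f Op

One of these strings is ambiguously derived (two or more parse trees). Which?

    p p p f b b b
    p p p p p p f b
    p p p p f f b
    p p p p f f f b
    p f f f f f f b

p p p f b b b: 1 tree
p p p p p p f b: 2 trees
p p p p f f b: 1 tree
p p p p f f f b: 1 tree
p f f f f f f b: 1 tree

p p p p p p f b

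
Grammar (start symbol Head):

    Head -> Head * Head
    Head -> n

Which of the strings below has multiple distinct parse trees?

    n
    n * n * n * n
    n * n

n * n * n * n

n: 1 tree
n * n * n * n: 5 trees
n * n: 1 tree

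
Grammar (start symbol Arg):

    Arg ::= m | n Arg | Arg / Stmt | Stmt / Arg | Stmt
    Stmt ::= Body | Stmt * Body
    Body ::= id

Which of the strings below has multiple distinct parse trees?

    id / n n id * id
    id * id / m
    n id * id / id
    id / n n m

n id * id / id

id / n n id * id: 1 tree
id * id / m: 1 tree
n id * id / id: 3 trees
id / n n m: 1 tree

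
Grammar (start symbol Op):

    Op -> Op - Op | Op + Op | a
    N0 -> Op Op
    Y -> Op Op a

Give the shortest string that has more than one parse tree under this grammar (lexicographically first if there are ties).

length 1: no string has ≥2 trees
length 3: no string has ≥2 trees
length 5: a + a + a has 2 parse trees

Two derivations of a + a + a:
  Op ⇒ Op + Op ⇒ Op + Op + Op ⇒ a + Op + Op ⇒ a + a + Op ⇒ a + a + a
  Op ⇒ Op + Op ⇒ a + Op ⇒ a + Op + Op ⇒ a + a + Op ⇒ a + a + a

a + a + a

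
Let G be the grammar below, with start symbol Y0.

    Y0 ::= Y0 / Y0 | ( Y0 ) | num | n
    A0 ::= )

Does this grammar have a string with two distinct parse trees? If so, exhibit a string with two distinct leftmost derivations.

Witness: n / n / n

Derivation 1: Y0 ⇒ Y0 / Y0 ⇒ Y0 / Y0 / Y0 ⇒ n / Y0 / Y0 ⇒ n / n / Y0 ⇒ n / n / n
Derivation 2: Y0 ⇒ Y0 / Y0 ⇒ n / Y0 ⇒ n / Y0 / Y0 ⇒ n / n / Y0 ⇒ n / n / n

Two distinct leftmost derivations for the same string.

Ambiguous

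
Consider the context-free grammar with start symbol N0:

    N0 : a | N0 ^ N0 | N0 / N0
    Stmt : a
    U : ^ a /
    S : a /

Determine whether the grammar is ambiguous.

Witness: a / a / a

Derivation 1: N0 ⇒ N0 / N0 ⇒ a / N0 ⇒ a / N0 / N0 ⇒ a / a / N0 ⇒ a / a / a
Derivation 2: N0 ⇒ N0 / N0 ⇒ N0 / N0 / N0 ⇒ a / N0 / N0 ⇒ a / a / N0 ⇒ a / a / a

Two distinct leftmost derivations for the same string.

Ambiguous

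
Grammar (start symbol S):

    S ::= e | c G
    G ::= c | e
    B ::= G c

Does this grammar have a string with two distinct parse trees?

Only S, G are reachable from S; ignoring the rest: The reachable rules are right-linear with at most one rule per (nonterminal, next-terminal) pair. Each input token forces the next rule, so parsing is deterministic.

Unambiguous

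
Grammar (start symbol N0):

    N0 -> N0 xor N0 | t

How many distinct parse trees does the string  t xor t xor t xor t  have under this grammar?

Parse trees for t xor t xor t xor t:
  [N0 [N0 t] xor [N0 [N0 t] xor [N0 [N0 t] xor [N0 t]]]]
  [N0 [N0 t] xor [N0 [N0 [N0 t] xor [N0 t]] xor [N0 t]]]
  [N0 [N0 [N0 t] xor [N0 t]] xor [N0 [N0 t] xor [N0 t]]]
  [N0 [N0 [N0 t] xor [N0 [N0 t] xor [N0 t]]] xor [N0 t]]
  [N0 [N0 [N0 [N0 t] xor [N0 t]] xor [N0 t]] xor [N0 t]]

5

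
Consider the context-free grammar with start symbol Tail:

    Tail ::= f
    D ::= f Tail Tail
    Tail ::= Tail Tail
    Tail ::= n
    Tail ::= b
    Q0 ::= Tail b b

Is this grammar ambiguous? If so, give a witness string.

Ambiguous

Witness: b b b

Derivation 1: Tail ⇒ Tail Tail ⇒ Tail Tail Tail ⇒ b Tail Tail ⇒ b b Tail ⇒ b b b
Derivation 2: Tail ⇒ Tail Tail ⇒ b Tail ⇒ b Tail Tail ⇒ b b Tail ⇒ b b b

Two distinct leftmost derivations for the same string.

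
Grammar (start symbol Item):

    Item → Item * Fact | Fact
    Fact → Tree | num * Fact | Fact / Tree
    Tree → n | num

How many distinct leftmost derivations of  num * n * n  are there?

Parse trees for num * n * n:
  [Item [Item [Item [Fact [Tree num]]] * [Fact [Tree n]]] * [Fact [Tree n]]]
  [Item [Item [Fact num * [Fact [Tree n]]]] * [Fact [Tree n]]]

2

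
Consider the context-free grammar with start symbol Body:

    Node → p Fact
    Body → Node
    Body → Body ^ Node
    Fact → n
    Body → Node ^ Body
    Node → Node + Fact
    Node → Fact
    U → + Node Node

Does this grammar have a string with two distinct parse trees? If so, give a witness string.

Witness: n ^ n

Derivation 1: Body ⇒ Body ^ Node ⇒ Node ^ Node ⇒ Fact ^ Node ⇒ n ^ Node ⇒ n ^ Fact ⇒ n ^ n
Derivation 2: Body ⇒ Node ^ Body ⇒ Fact ^ Body ⇒ n ^ Body ⇒ n ^ Node ⇒ n ^ Fact ⇒ n ^ n

Two distinct leftmost derivations for the same string.

Ambiguous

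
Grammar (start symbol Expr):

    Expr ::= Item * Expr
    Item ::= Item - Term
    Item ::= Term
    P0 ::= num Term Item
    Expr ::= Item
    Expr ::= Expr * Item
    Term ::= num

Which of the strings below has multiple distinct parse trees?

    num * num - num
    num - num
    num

num * num - num: 2 trees
num - num: 1 tree
num: 1 tree

num * num - num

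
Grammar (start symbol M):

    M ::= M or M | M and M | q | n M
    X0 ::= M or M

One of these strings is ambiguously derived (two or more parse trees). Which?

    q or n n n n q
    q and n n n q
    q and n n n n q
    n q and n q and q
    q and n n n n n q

q or n n n n q: 1 tree
q and n n n q: 1 tree
q and n n n n q: 1 tree
n q and n q and q: 7 trees
q and n n n n n q: 1 tree

n q and n q and q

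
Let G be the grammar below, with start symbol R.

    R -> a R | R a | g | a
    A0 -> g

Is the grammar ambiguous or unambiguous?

Ambiguous

Witness: a a

Derivation 1: R ⇒ a R ⇒ a a
Derivation 2: R ⇒ R a ⇒ a a

Two distinct leftmost derivations for the same string.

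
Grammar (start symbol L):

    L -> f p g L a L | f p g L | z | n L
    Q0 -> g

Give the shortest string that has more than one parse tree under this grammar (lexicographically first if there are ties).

length 1: no string has ≥2 trees
length 2: no string has ≥2 trees
length 3: no string has ≥2 trees
length 4: no string has ≥2 trees
length 5: no string has ≥2 trees
length 6: no string has ≥2 trees
length 7: no string has ≥2 trees
length 8: no string has ≥2 trees
length 9: f p g f p g z a z has 2 parse trees

Two derivations of f p g f p g z a z:
  L ⇒ f p g L a L ⇒ f p g f p g L a L ⇒ f p g f p g z a L ⇒ f p g f p g z a z
  L ⇒ f p g L ⇒ f p g f p g L a L ⇒ f p g f p g z a L ⇒ f p g f p g z a z

f p g f p g z a z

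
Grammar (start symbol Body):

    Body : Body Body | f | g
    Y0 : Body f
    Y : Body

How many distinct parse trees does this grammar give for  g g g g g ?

Parse trees for g g g g g (showing first 6 of 14):
  [Body [Body g] [Body [Body g] [Body [Body g] [Body [Body g] [Body g]]]]]
  [Body [Body g] [Body [Body g] [Body [Body [Body g] [Body g]] [Body g]]]]
  [Body [Body g] [Body [Body [Body g] [Body g]] [Body [Body g] [Body g]]]]
  [Body [Body g] [Body [Body [Body g] [Body [Body g] [Body g]]] [Body g]]]
  [Body [Body g] [Body [Body [Body [Body g] [Body g]] [Body g]] [Body g]]]
  [Body [Body [Body g] [Body g]] [Body [Body g] [Body [Body g] [Body g]]]]

14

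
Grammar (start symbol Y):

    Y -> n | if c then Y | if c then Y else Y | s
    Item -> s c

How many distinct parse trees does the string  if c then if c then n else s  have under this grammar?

Parse trees for if c then if c then n else s:
  [Y if c then [Y if c then [Y n] else [Y s]]]
  [Y if c then [Y if c then [Y n]] else [Y s]]

2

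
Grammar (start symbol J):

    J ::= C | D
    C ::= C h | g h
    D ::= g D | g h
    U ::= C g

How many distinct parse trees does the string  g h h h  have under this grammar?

Parse trees for g h h h:
  [J [C [C [C g h] h] h]]

1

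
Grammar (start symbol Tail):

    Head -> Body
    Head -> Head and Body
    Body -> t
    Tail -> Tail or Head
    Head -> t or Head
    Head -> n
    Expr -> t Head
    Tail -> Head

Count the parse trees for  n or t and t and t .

Parse trees for n or t and t and t:
  [Tail [Tail [Head n]] or [Head [Head [Head [Body t]] and [Body t]] and [Body t]]]

1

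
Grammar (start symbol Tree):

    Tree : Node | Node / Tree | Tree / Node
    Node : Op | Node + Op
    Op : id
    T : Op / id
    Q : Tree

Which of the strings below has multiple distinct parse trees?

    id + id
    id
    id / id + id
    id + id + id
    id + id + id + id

id / id + id

id + id: 1 tree
id: 1 tree
id / id + id: 2 trees
id + id + id: 1 tree
id + id + id + id: 1 tree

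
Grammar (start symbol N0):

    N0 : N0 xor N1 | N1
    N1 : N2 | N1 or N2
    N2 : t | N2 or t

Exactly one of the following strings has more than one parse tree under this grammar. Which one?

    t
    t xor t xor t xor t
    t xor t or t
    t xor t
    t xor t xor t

t xor t or t

t: 1 tree
t xor t xor t xor t: 1 tree
t xor t or t: 2 trees
t xor t: 1 tree
t xor t xor t: 1 tree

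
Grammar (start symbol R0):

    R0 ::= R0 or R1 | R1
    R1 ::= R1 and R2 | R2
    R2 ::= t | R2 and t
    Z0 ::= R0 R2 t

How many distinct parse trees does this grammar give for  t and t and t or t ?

4

Parse trees for t and t and t or t:
  [R0 [R0 [R1 [R1 [R2 t]] and [R2 [R2 t] and t]]] or [R1 [R2 t]]]
  [R0 [R0 [R1 [R1 [R1 [R2 t]] and [R2 t]] and [R2 t]]] or [R1 [R2 t]]]
  [R0 [R0 [R1 [R1 [R2 [R2 t] and t]] and [R2 t]]] or [R1 [R2 t]]]
  [R0 [R0 [R1 [R2 [R2 [R2 t] and t] and t]]] or [R1 [R2 t]]]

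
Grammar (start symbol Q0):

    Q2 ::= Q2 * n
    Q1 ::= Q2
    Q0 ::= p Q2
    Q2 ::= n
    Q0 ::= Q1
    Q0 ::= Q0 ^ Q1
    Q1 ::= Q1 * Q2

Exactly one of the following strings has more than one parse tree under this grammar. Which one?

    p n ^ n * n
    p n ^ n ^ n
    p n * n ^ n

p n ^ n * n: 2 trees
p n ^ n ^ n: 1 tree
p n * n ^ n: 1 tree

p n ^ n * n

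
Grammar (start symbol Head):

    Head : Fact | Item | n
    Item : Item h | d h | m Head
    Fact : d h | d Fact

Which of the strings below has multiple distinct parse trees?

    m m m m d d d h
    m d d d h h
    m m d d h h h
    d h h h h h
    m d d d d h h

m m d d h h h

m m m m d d d h: 1 tree
m d d d h h: 1 tree
m m d d h h h: 3 trees
d h h h h h: 1 tree
m d d d d h h: 1 tree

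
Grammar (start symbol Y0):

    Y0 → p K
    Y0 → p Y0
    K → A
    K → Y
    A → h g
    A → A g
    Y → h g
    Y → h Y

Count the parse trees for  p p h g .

2

Parse trees for p p h g:
  [Y0 p [Y0 p [K [A h g]]]]
  [Y0 p [Y0 p [K [Y h g]]]]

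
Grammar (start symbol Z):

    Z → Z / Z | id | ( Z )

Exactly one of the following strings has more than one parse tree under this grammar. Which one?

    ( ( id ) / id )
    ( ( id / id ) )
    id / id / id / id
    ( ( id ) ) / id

( ( id ) / id ): 1 tree
( ( id / id ) ): 1 tree
id / id / id / id: 5 trees
( ( id ) ) / id: 1 tree

id / id / id / id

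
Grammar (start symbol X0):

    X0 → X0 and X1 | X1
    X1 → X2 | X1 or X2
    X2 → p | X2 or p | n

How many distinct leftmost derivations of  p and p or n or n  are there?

1

Parse trees for p and p or n or n:
  [X0 [X0 [X1 [X2 p]]] and [X1 [X1 [X1 [X2 p]] or [X2 n]] or [X2 n]]]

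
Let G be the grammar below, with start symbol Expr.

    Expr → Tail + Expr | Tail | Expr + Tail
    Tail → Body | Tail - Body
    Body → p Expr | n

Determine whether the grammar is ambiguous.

Ambiguous

Witness: n + n

Derivation 1: Expr ⇒ Tail + Expr ⇒ Body + Expr ⇒ n + Expr ⇒ n + Tail ⇒ n + Body ⇒ n + n
Derivation 2: Expr ⇒ Expr + Tail ⇒ Tail + Tail ⇒ Body + Tail ⇒ n + Tail ⇒ n + Body ⇒ n + n

Two distinct leftmost derivations for the same string.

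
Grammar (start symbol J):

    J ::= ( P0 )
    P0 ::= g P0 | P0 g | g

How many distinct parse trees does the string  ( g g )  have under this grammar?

Parse trees for ( g g ):
  [J ( [P0 g [P0 g]] )]
  [J ( [P0 [P0 g] g] )]

2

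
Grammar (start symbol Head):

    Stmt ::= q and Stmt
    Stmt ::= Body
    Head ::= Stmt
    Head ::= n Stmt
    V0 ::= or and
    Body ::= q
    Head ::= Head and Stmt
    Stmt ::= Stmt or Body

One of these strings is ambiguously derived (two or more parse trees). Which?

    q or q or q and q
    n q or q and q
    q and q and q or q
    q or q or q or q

q or q or q and q: 1 tree
n q or q and q: 1 tree
q and q and q or q: 7 trees
q or q or q or q: 1 tree

q and q and q or q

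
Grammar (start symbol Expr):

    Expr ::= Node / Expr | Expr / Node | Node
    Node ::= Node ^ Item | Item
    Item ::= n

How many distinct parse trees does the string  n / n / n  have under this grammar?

4

Parse trees for n / n / n:
  [Expr [Node [Item n]] / [Expr [Node [Item n]] / [Expr [Node [Item n]]]]]
  [Expr [Node [Item n]] / [Expr [Expr [Node [Item n]]] / [Node [Item n]]]]
  [Expr [Expr [Node [Item n]] / [Expr [Node [Item n]]]] / [Node [Item n]]]
  [Expr [Expr [Expr [Node [Item n]]] / [Node [Item n]]] / [Node [Item n]]]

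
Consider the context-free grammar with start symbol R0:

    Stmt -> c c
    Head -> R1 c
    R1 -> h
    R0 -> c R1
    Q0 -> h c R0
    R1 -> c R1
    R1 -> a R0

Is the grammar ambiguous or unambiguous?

Unambiguous

Only R0, R1 are reachable from R0; ignoring the rest: The reachable rules are right-linear with at most one rule per (nonterminal, next-terminal) pair. Each input token forces the next rule, so parsing is deterministic.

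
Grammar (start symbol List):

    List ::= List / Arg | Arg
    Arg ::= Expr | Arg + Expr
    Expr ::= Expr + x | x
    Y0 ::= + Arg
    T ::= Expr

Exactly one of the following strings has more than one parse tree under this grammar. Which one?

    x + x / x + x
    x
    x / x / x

x + x / x + x: 4 trees
x: 1 tree
x / x / x: 1 tree

x + x / x + x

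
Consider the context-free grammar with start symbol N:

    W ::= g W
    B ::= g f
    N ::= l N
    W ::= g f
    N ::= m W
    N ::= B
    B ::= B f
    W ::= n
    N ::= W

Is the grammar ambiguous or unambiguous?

Ambiguous

Witness: g f

Derivation 1: N ⇒ B ⇒ g f
Derivation 2: N ⇒ W ⇒ g f

Two distinct leftmost derivations for the same string.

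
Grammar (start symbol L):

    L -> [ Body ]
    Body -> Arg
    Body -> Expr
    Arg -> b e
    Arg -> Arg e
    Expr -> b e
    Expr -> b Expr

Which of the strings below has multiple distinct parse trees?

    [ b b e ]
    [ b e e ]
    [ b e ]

[ b b e ]: 1 tree
[ b e e ]: 1 tree
[ b e ]: 2 trees

[ b e ]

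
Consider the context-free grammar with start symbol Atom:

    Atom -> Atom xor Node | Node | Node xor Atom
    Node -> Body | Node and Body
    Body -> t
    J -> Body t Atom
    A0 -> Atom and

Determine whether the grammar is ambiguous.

Witness: t xor t

Derivation 1: Atom ⇒ Atom xor Node ⇒ Node xor Node ⇒ Body xor Node ⇒ t xor Node ⇒ t xor Body ⇒ t xor t
Derivation 2: Atom ⇒ Node xor Atom ⇒ Body xor Atom ⇒ t xor Atom ⇒ t xor Node ⇒ t xor Body ⇒ t xor t

Two distinct leftmost derivations for the same string.

Ambiguous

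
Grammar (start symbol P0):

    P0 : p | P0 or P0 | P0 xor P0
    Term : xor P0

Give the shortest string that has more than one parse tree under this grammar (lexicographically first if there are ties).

length 1: no string has ≥2 trees
length 3: no string has ≥2 trees
length 5: p or p or p has 2 parse trees

Two derivations of p or p or p:
  P0 ⇒ P0 or P0 ⇒ p or P0 ⇒ p or P0 or P0 ⇒ p or p or P0 ⇒ p or p or p
  P0 ⇒ P0 or P0 ⇒ P0 or P0 or P0 ⇒ p or P0 or P0 ⇒ p or p or P0 ⇒ p or p or p

p or p or p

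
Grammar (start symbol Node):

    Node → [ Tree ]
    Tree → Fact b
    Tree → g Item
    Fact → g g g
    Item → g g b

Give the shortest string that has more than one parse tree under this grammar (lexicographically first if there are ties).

length 6: [ g g g b ] has 2 parse trees

Two derivations of [ g g g b ]:
  Node ⇒ [ Tree ] ⇒ [ Fact b ] ⇒ [ g g g b ]
  Node ⇒ [ Tree ] ⇒ [ g Item ] ⇒ [ g g g b ]

[ g g g b ]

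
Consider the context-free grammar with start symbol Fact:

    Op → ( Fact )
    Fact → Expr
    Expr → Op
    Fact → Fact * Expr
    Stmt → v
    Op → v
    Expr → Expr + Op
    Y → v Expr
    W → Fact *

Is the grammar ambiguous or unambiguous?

Unambiguous

(Stmt, W, Y are unreachable from Fact, so their rules don't affect L(Fact).) Fact → Fact * Expr | Expr  ;  Expr → Expr + Op | Op  — a left-associative chain with Op at the bottom. Each string factors uniquely by precedence.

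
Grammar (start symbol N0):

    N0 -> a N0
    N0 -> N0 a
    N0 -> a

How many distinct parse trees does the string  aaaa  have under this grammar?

Parse trees for aaaa:
  [N0 a [N0 a [N0 a [N0 a]]]]
  [N0 a [N0 a [N0 [N0 a] a]]]
  [N0 a [N0 [N0 a [N0 a]] a]]
  [N0 a [N0 [N0 [N0 a] a] a]]
  [N0 [N0 a [N0 a [N0 a]]] a]
  [N0 [N0 a [N0 [N0 a] a]] a]
  [N0 [N0 [N0 a [N0 a]] a] a]
  [N0 [N0 [N0 [N0 a] a] a] a]

8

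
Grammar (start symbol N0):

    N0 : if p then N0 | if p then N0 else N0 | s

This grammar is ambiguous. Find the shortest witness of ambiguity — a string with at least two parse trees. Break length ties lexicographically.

length 1: no string has ≥2 trees
length 4: no string has ≥2 trees
length 6: no string has ≥2 trees
length 7: no string has ≥2 trees
length 9: if p then if p then s else s has 2 parse trees

Two derivations of if p then if p then s else s:
  N0 ⇒ if p then N0 ⇒ if p then if p then N0 else N0 ⇒ if p then if p then s else N0 ⇒ if p then if p then s else s
  N0 ⇒ if p then N0 else N0 ⇒ if p then if p then N0 else N0 ⇒ if p then if p then s else N0 ⇒ if p then if p then s else s

if p then if p then s else s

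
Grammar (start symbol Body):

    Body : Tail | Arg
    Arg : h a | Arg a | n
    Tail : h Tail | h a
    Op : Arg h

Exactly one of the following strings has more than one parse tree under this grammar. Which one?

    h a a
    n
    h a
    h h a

h a a: 1 tree
n: 1 tree
h a: 2 trees
h h a: 1 tree

h a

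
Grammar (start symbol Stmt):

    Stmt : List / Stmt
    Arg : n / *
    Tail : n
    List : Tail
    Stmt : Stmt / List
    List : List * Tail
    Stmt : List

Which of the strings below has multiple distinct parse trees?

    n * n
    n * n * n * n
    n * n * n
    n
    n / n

n * n: 1 tree
n * n * n * n: 1 tree
n * n * n: 1 tree
n: 1 tree
n / n: 2 trees

n / n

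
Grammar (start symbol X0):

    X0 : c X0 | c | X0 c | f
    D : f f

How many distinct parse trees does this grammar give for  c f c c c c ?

5

Parse trees for c f c c c c:
  [X0 c [X0 [X0 [X0 [X0 [X0 f] c] c] c] c]]
  [X0 [X0 c [X0 [X0 [X0 [X0 f] c] c] c]] c]
  [X0 [X0 [X0 c [X0 [X0 [X0 f] c] c]] c] c]
  [X0 [X0 [X0 [X0 c [X0 [X0 f] c]] c] c] c]
  [X0 [X0 [X0 [X0 [X0 c [X0 f]] c] c] c] c]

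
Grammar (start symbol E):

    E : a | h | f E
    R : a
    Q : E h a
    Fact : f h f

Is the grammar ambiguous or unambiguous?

Unambiguous

(R, Q, Fact are unreachable from E, so their rules don't affect L(E).) The reachable rules are right-linear with at most one rule per (nonterminal, next-terminal) pair. Each input token forces the next rule, so parsing is deterministic.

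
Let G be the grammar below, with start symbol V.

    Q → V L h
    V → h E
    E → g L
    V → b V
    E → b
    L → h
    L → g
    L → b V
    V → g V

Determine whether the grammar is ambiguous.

Only V, E, L are reachable from V; ignoring the rest: Each reachable nonterminal has at most one production per leading terminal, and all productions are right-linear; the derivation is determined token-by-token.

Unambiguous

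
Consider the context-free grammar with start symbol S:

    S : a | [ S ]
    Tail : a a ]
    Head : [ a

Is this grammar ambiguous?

Only S is reachable from S; ignoring the rest: Each string is a nest of matched brackets around a single atom. An opening bracket forces the recursive rule; an atom forces the base rule.

Unambiguous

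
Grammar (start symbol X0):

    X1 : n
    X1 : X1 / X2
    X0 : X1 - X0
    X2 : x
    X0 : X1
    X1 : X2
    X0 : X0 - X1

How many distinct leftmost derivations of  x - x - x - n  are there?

Parse trees for x - x - x - n:
  [X0 [X1 [X2 x]] - [X0 [X1 [X2 x]] - [X0 [X1 [X2 x]] - [X0 [X1 n]]]]]
  [X0 [X1 [X2 x]] - [X0 [X1 [X2 x]] - [X0 [X0 [X1 [X2 x]]] - [X1 n]]]]
  [X0 [X1 [X2 x]] - [X0 [X0 [X1 [X2 x]] - [X0 [X1 [X2 x]]]] - [X1 n]]]
  [X0 [X1 [X2 x]] - [X0 [X0 [X0 [X1 [X2 x]]] - [X1 [X2 x]]] - [X1 n]]]
  [X0 [X0 [X1 [X2 x]] - [X0 [X1 [X2 x]] - [X0 [X1 [X2 x]]]]] - [X1 n]]
  [X0 [X0 [X1 [X2 x]] - [X0 [X0 [X1 [X2 x]]] - [X1 [X2 x]]]] - [X1 n]]
  [X0 [X0 [X0 [X1 [X2 x]] - [X0 [X1 [X2 x]]]] - [X1 [X2 x]]] - [X1 n]]
  [X0 [X0 [X0 [X0 [X1 [X2 x]]] - [X1 [X2 x]]] - [X1 [X2 x]]] - [X1 n]]

8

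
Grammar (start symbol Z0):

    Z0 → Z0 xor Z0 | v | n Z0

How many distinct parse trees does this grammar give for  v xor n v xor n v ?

3

Parse trees for v xor n v xor n v:
  [Z0 [Z0 v] xor [Z0 [Z0 n [Z0 v]] xor [Z0 n [Z0 v]]]]
  [Z0 [Z0 v] xor [Z0 n [Z0 [Z0 v] xor [Z0 n [Z0 v]]]]]
  [Z0 [Z0 [Z0 v] xor [Z0 n [Z0 v]]] xor [Z0 n [Z0 v]]]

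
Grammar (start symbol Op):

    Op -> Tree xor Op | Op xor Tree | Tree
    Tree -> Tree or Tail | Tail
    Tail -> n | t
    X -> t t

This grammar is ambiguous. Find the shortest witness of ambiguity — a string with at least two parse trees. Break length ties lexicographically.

n xor n

length 1: no string has ≥2 trees
length 3: n xor n has 2 parse trees

Two derivations of n xor n:
  Op ⇒ Tree xor Op ⇒ Tail xor Op ⇒ n xor Op ⇒ n xor Tree ⇒ n xor Tail ⇒ n xor n
  Op ⇒ Op xor Tree ⇒ Tree xor Tree ⇒ Tail xor Tree ⇒ n xor Tree ⇒ n xor Tail ⇒ n xor n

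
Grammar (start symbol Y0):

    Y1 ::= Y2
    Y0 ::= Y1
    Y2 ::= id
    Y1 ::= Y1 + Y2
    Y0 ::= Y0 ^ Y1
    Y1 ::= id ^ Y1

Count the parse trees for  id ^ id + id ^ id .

3

Parse trees for id ^ id + id ^ id:
  [Y0 [Y0 [Y1 [Y1 id ^ [Y1 [Y2 id]]] + [Y2 id]]] ^ [Y1 [Y2 id]]]
  [Y0 [Y0 [Y1 id ^ [Y1 [Y1 [Y2 id]] + [Y2 id]]]] ^ [Y1 [Y2 id]]]
  [Y0 [Y0 [Y0 [Y1 [Y2 id]]] ^ [Y1 [Y1 [Y2 id]] + [Y2 id]]] ^ [Y1 [Y2 id]]]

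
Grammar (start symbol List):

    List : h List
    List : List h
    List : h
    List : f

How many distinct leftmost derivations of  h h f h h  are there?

Parse trees for h h f h h:
  [List h [List h [List [List [List f] h] h]]]
  [List h [List [List h [List [List f] h]] h]]
  [List h [List [List [List h [List f]] h] h]]
  [List [List h [List h [List [List f] h]]] h]
  [List [List h [List [List h [List f]] h]] h]
  [List [List [List h [List h [List f]]] h] h]

6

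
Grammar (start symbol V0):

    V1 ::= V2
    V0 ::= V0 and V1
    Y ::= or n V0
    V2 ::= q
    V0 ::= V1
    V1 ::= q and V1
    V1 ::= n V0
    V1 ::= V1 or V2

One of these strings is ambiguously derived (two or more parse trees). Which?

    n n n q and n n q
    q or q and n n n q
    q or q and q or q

n n n q and n n q: 5 trees
q or q and n n n q: 1 tree
q or q and q or q: 1 tree

n n n q and n n q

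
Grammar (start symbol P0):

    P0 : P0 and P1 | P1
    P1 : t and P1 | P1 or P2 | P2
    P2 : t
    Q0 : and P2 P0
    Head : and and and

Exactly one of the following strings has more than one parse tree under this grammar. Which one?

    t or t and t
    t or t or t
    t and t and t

t and t and t

t or t and t: 1 tree
t or t or t: 1 tree
t and t and t: 4 trees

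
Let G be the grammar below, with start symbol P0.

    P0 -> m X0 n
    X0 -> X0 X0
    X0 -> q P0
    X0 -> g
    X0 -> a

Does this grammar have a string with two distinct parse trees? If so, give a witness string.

Witness: m a a a n

Derivation 1: P0 ⇒ m X0 n ⇒ m X0 X0 n ⇒ m X0 X0 X0 n ⇒ m a X0 X0 n ⇒ m a a X0 n ⇒ m a a a n
Derivation 2: P0 ⇒ m X0 n ⇒ m X0 X0 n ⇒ m a X0 n ⇒ m a X0 X0 n ⇒ m a a X0 n ⇒ m a a a n

Two distinct leftmost derivations for the same string.

Ambiguous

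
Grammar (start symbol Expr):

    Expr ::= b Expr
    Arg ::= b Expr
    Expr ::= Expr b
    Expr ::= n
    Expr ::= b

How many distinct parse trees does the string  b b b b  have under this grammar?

8

Parse trees for b b b b:
  [Expr b [Expr b [Expr b [Expr b]]]]
  [Expr b [Expr b [Expr [Expr b] b]]]
  [Expr b [Expr [Expr b [Expr b]] b]]
  [Expr b [Expr [Expr [Expr b] b] b]]
  [Expr [Expr b [Expr b [Expr b]]] b]
  [Expr [Expr b [Expr [Expr b] b]] b]
  [Expr [Expr [Expr b [Expr b]] b] b]
  [Expr [Expr [Expr [Expr b] b] b] b]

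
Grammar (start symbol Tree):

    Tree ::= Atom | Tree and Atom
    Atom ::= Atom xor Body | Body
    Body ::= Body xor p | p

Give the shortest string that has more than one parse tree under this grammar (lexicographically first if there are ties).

p xor p

length 1: no string has ≥2 trees
length 3: p xor p has 2 parse trees

Two derivations of p xor p:
  Tree ⇒ Atom ⇒ Atom xor Body ⇒ Body xor Body ⇒ p xor Body ⇒ p xor p
  Tree ⇒ Atom ⇒ Body ⇒ Body xor p ⇒ p xor p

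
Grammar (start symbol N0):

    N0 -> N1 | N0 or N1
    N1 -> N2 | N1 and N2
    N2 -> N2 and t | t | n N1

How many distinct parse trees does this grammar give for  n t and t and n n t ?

6

Parse trees for n t and t and n n t:
  [N0 [N1 [N2 n [N1 [N1 [N2 [N2 t] and t]] and [N2 n [N1 [N2 n [N1 [N2 t]]]]]]]]]
  [N0 [N1 [N2 n [N1 [N1 [N1 [N2 t]] and [N2 t]] and [N2 n [N1 [N2 n [N1 [N2 t]]]]]]]]]
  [N0 [N1 [N1 [N2 [N2 n [N1 [N2 t]]] and t]] and [N2 n [N1 [N2 n [N1 [N2 t]]]]]]]
  [N0 [N1 [N1 [N2 n [N1 [N2 [N2 t] and t]]]] and [N2 n [N1 [N2 n [N1 [N2 t]]]]]]]
  [N0 [N1 [N1 [N2 n [N1 [N1 [N2 t]] and [N2 t]]]] and [N2 n [N1 [N2 n [N1 [N2 t]]]]]]]
  [N0 [N1 [N1 [N1 [N2 n [N1 [N2 t]]]] and [N2 t]] and [N2 n [N1 [N2 n [N1 [N2 t]]]]]]]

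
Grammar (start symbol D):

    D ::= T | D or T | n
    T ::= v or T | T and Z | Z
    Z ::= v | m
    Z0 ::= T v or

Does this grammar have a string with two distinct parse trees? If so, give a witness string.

Ambiguous

Witness: v or m

Derivation 1: D ⇒ T ⇒ v or T ⇒ v or Z ⇒ v or m
Derivation 2: D ⇒ D or T ⇒ T or T ⇒ Z or T ⇒ v or T ⇒ v or Z ⇒ v or m

Two distinct leftmost derivations for the same string.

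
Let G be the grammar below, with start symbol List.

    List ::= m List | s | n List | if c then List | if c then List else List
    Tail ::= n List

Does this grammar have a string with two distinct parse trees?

Witness: if c then if c then s else s

Derivation 1: List ⇒ if c then List ⇒ if c then if c then List else List ⇒ if c then if c then s else List ⇒ if c then if c then s else s
Derivation 2: List ⇒ if c then List else List ⇒ if c then if c then List else List ⇒ if c then if c then s else List ⇒ if c then if c then s else s

Two distinct leftmost derivations for the same string.

Ambiguous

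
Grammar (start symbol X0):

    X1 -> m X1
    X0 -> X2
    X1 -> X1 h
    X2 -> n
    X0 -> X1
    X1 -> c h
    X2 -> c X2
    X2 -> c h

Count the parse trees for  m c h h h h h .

Parse trees for m c h h h h h:
  [X0 [X1 m [X1 [X1 [X1 [X1 [X1 c h] h] h] h] h]]]
  [X0 [X1 [X1 m [X1 [X1 [X1 [X1 c h] h] h] h]] h]]
  [X0 [X1 [X1 [X1 m [X1 [X1 [X1 c h] h] h]] h] h]]
  [X0 [X1 [X1 [X1 [X1 m [X1 [X1 c h] h]] h] h] h]]
  [X0 [X1 [X1 [X1 [X1 [X1 m [X1 c h]] h] h] h] h]]

5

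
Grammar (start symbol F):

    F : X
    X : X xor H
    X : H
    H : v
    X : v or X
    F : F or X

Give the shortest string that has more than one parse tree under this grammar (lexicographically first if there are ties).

length 1: no string has ≥2 trees
length 3: v or v has 2 parse trees

Two derivations of v or v:
  F ⇒ X ⇒ v or X ⇒ v or H ⇒ v or v
  F ⇒ F or X ⇒ X or X ⇒ H or X ⇒ v or X ⇒ v or H ⇒ v or v

v or v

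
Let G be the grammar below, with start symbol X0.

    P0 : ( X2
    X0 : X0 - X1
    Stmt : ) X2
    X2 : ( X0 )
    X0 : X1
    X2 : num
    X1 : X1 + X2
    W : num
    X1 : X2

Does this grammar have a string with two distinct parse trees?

Unambiguous

Only X0, X1, X2 are reachable from X0; ignoring the rest: X0 → X0 - X1 | X1  ;  X1 → X1 + X2 | X2  — a left-associative chain with X2 at the bottom. Each string factors uniquely by precedence.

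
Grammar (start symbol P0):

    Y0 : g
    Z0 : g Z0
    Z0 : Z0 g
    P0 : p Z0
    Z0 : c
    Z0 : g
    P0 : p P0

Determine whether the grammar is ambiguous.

Ambiguous

Witness: p g g

Derivation 1: P0 ⇒ p Z0 ⇒ p g Z0 ⇒ p g g
Derivation 2: P0 ⇒ p Z0 ⇒ p Z0 g ⇒ p g g

Two distinct leftmost derivations for the same string.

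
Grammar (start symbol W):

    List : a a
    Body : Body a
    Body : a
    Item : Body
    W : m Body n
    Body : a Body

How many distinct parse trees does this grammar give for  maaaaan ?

16

Parse trees for maaaaan (showing first 6 of 16):
  [W m [Body [Body [Body [Body [Body a] a] a] a] a] n]
  [W m [Body [Body [Body [Body a [Body a]] a] a] a] n]
  [W m [Body [Body [Body a [Body [Body a] a]] a] a] n]
  [W m [Body [Body [Body a [Body a [Body a]]] a] a] n]
  [W m [Body [Body a [Body [Body [Body a] a] a]] a] n]
  [W m [Body [Body a [Body [Body a [Body a]] a]] a] n]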